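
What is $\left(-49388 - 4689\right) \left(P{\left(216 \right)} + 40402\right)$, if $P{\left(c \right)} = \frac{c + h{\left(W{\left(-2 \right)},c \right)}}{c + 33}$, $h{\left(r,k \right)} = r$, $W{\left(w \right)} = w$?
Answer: $- \frac{544031492024}{249} \approx -2.1849 \cdot 10^{9}$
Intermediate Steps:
$P{\left(c \right)} = \frac{-2 + c}{33 + c}$ ($P{\left(c \right)} = \frac{c - 2}{c + 33} = \frac{-2 + c}{33 + c}$)
$\left(-49388 - 4689\right) \left(P{\left(216 \right)} + 40402\right) = \left(-49388 - 4689\right) \left(\frac{-2 + 216}{33 + 216} + 40402\right) = - 54077 \left(\frac{1}{249} \cdot 214 + 40402\right) = - 54077 \left(\frac{214}{249} + 40402\right) = \left(-54077\right) \frac{10060312}{249} = - \frac{544031492024}{249}$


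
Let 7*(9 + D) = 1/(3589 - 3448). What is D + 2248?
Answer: 2209894/987 ≈ 2239.0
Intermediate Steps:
D = -8882/987 (D = -9 + 1/(7*(3589 - 3448)) = -9 + (⅐)/141 = -9 + (⅐)*(1/141) = -9 + 1/987 = -8882/987 ≈ -8.9990)
D + 2248 = -8882/987 + 2248 = 2209894/987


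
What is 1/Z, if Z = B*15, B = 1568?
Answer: 1/23520 ≈ 4.2517e-5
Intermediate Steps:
Z = 23520 (Z = 1568*15 = 23520)
1/Z = 1/23520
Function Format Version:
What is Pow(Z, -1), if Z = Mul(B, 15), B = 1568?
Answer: Rational(1, 23520) ≈ 4.2517e-5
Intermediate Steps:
Z = 23520 (Z = Mul(1568, 15) = 23520)
Pow(Z, -1) = Pow(23520, -1) = Rational(1, 23520)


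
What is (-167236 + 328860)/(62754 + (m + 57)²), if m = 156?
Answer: 161624/108123 ≈ 1.4948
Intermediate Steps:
(-167236 + 328860)/(62754 + (m + 57)²) = (-167236 + 328860)/(62754 + (156 + 57)²) = 161624/(62754 + 213²) = 161624/(62754 + 45369) = 161624/108123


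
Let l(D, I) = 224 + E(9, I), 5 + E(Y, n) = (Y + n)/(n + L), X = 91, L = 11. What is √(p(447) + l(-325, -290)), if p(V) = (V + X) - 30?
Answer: √6296534/93 ≈ 26.982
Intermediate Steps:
E(Y, n) = -5 + (Y + n)/(11 + n) (E(Y, n) = -5 + (Y + n)/(n + 11) = -5 + (Y + n)/(11 + n))
l(D, I) = 224 + (-46 - 4*I)/(11 + I) (l(D, I) = 224 + (-55 + 9 - 4*I)/(11 + I) = 224 + (-46 - 4*I)/(11 + I))
p(V) = 61 + V (p(V) = (V + 91) - 30 = (91 + V) - 30 = 61 + V)
√(p(447) + l(-325, -290)) = √((61 + 447) + 2*(1209 + 110*(-290))/(11 - 290)) = √(508 + 2*(1209 - 31900)/(-279)) = √(508 + 2*(-1/279)*(-30691)) = √(508 + 61382/279) = √(203114/279) = √6296534/93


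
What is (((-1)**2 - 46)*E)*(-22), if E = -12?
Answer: -11880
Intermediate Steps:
(((-1)**2 - 46)*E)*(-22) = (((-1)**2 - 46)*(-12))*(-22) = ((1 - 46)*(-12))*(-22) = -45*(-12)*(-22) = 540*(-22) = -11880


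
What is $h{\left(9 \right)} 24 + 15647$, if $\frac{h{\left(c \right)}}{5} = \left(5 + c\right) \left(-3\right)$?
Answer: $10607$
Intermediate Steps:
$h{\left(c \right)} = -75 - 15 c$ ($h{\left(c \right)} = 5 \left(5 + c\right) \left(-3\right) = 5 \left(-15 - 3 c\right) = -75 - 15 c$)
$h{\left(9 \right)} 24 + 15647 = \left(-75 - 135\right) 24 + 15647 = \left(-210\right) 24 + 15647 = -5040 + 15647 = 10607$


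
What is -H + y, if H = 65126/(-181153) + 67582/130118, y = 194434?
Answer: 2291525887663129/11785633027 ≈ 1.9443e+5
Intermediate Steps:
H = 1884308589/11785633027 (H = 65126*(-1/181153) + 67582*(1/130118) = -65126/181153 + 33791/65059 = 1884308589/11785633027 ≈ 0.15988)
-H + y = -1*1884308589/11785633027 + 194434 = -1884308589/11785633027 + 194434 = 2291525887663129/11785633027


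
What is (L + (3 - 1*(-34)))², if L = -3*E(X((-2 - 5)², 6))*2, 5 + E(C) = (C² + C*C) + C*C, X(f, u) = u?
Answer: 337561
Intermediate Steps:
E(C) = -5 + 3*C² (E(C) = -5 + ((C² + C*C) + C*C) = -5 + ((C² + C²) + C²) = -5 + (2*C² + C²) = -5 + 3*C²)
L = -618 (L = -3*(-5 + 3*6²)*2 = -3*(-5 + 3*36)*2 = -3*(-5 + 108)*2 = -3*103*2 = -309*2 = -618)
(L + (3 - 1*(-34)))² = (-618 + (3 - 1*(-34)))² = (-618 + (3 + 34))² = (-618 + 37)² = (-581)² = 337561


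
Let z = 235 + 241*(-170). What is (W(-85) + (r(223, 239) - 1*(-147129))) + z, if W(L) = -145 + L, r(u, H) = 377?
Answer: 106541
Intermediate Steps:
z = -40735 (z = 235 - 40970 = -40735)
(W(-85) + (r(223, 239) - 1*(-147129))) + z = ((-145 - 85) + (377 - 1*(-147129))) - 40735 = (-230 + (377 + 147129)) - 40735 = (-230 + 147506) - 40735 = 147276 - 40735 = 106541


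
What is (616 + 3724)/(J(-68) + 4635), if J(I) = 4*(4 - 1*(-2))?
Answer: 4340/4659 ≈ 0.93153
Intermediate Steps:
J(I) = 24 (J(I) = 4*(4 + 2) = 4*6 = 24)
(616 + 3724)/(J(-68) + 4635) = (616 + 3724)/(24 + 4635) = 4340/4659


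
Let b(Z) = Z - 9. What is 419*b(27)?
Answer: 7542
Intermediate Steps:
b(Z) = -9 + Z
419*b(27) = 419*(-9 + 27) = 419*18 = 7542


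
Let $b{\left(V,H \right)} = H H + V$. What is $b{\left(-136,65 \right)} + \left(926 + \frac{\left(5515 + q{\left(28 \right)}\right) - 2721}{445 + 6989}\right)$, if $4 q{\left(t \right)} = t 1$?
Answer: $\frac{37284311}{7434} \approx 5015.4$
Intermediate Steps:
$b{\left(V,H \right)} = V + H^{2}$ ($b{\left(V,H \right)} = H^{2} + V = V + H^{2}$)
$q{\left(t \right)} = \frac{t}{4}$ ($q{\left(t \right)} = \frac{t 1}{4} = \frac{t}{4}$)
$b{\left(-136,65 \right)} + \left(926 + \frac{\left(5515 + q{\left(28 \right)}\right) - 2721}{445 + 6989}\right) = \left(-136 + 65^{2}\right) + \left(926 + \frac{\left(5515 + \frac{1}{4} \cdot 28\right) - 2721}{445 + 6989}\right) = \left(-136 + 4225\right) + \left(926 + \frac{\left(5515 + 7\right) - 2721}{7434}\right) = 4089 + \left(926 + \left(5522 - 2721\right) \frac{1}{7434}\right) = 4089 + \left(926 + 2801 \cdot \frac{1}{7434}\right) = 4089 + \left(926 + \frac{2801}{7434}\right) = 4089 + \frac{6886685}{7434} = \frac{37284311}{7434}$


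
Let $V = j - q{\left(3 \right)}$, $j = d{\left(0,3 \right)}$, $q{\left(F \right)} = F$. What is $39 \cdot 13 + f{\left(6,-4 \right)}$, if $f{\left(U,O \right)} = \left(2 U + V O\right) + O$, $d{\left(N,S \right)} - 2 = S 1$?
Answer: $507$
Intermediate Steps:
$d{\left(N,S \right)} = 2 + S$ ($d{\left(N,S \right)} = 2 + S 1 = 2 + S$)
$j = 5$ ($j = 2 + 3 = 5$)
$V = 2$ ($V = 5 - 3 = 2$)
$f{\left(U,O \right)} = 2 U + 3 O$ ($f{\left(U,O \right)} = \left(2 U + 2 O\right) + O = \left(2 O + 2 U\right) + O = 2 U + 3 O$)
$39 \cdot 13 + f{\left(6,-4 \right)} = 39 \cdot 13 + \left(2 \cdot 6 + 3 \left(-4\right)\right) = 507 + \left(12 - 12\right) = 507 + 0 = 507$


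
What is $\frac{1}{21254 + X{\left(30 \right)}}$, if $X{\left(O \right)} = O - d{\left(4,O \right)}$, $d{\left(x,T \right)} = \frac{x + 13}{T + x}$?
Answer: $\frac{2}{42567} \approx 4.6985 \cdot 10^{-5}$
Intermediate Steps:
$d{\left(x,T \right)} = \frac{13 + x}{T + x}$
$X{\left(O \right)} = O - \frac{17}{4 + O}$ ($X{\left(O \right)} = O - \frac{13 + 4}{O + 4} = O - \frac{1}{4 + O} 17 = O - \frac{17}{4 + O}$)
$\frac{1}{21254 + X{\left(30 \right)}} = \frac{1}{21254 + \frac{-17 + 30 \left(4 + 30\right)}{4 + 30}} = \frac{1}{21254 + \frac{-17 + 30 \cdot 34}{34}} = \frac{1}{21254 + \frac{-17 + 1020}{34}} = \frac{1}{21254 + \frac{1}{34} \cdot 1003} = \frac{1}{21254 + \frac{59}{2}} = \frac{1}{\frac{42567}{2}} = \frac{2}{42567}$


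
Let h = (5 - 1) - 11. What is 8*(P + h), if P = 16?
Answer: 72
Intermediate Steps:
h = -7 (h = 4 - 11 = -7)
8*(P + h) = 8*(16 - 7) = 8*9 = 72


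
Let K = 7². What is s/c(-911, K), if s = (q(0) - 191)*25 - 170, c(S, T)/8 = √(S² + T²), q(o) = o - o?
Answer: -4945*√832322/6658576 ≈ -0.67753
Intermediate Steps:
K = 49
q(o) = 0
c(S, T) = 8*√(S² + T²)
s = -4945 (s = (0 - 191)*25 - 170 = -191*25 - 170 = -4775 - 170 = -4945)
s/c(-911, K) = -4945*1/(8*√((-911)² + 49²)) = -4945*1/(8*√(829921 + 2401)) = -4945*√832322/6658576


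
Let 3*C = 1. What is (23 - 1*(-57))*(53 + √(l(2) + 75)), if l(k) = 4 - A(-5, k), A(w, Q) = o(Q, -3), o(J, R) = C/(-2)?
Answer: 4240 + 200*√114/3 ≈ 4951.8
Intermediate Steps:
C = ⅓ (C = (⅓)*1 = ⅓ ≈ 0.33333)
o(J, R) = -⅙ (o(J, R) = (⅓)/(-2) = (⅓)*(-½) = -⅙)
A(w, Q) = -⅙
l(k) = 25/6 (l(k) = 4 - 1*(-⅙) = 4 + ⅙ = 25/6)
(23 - 1*(-57))*(53 + √(l(2) + 75)) = (23 - 1*(-57))*(53 + √(25/6 + 75)) = (23 + 57)*(53 + √(475/6)) = 80*(53 + 5*√114/6) = 4240 + 200*√114/3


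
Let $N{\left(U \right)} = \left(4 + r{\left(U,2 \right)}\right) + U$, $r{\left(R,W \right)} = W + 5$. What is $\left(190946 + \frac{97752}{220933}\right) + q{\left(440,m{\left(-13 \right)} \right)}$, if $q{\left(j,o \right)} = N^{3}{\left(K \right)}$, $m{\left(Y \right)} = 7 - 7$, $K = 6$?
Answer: $\frac{43271814199}{220933} \approx 1.9586 \cdot 10^{5}$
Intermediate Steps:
$r{\left(R,W \right)} = 5 + W$
$N{\left(U \right)} = 11 + U$ ($N{\left(U \right)} = \left(4 + \left(5 + 2\right)\right) + U = \left(4 + 7\right) + U = 11 + U$)
$m{\left(Y \right)} = 0$
$q{\left(j,o \right)} = 4913$ ($q{\left(j,o \right)} = \left(11 + 6\right)^{3} = 17^{3} = 4913$)
$\left(190946 + \frac{97752}{220933}\right) + q{\left(440,m{\left(-13 \right)} \right)} = \left(190946 + \frac{97752}{220933}\right) + 4913 = \frac{42186370370}{220933} + 4913 = \frac{43271814199}{220933}$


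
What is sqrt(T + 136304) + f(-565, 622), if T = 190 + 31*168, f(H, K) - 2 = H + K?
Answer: 59 + sqrt(141702) ≈ 435.43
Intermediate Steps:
f(H, K) = 2 + H + K (f(H, K) = 2 + (H + K) = 2 + H + K)
T = 5398 (T = 190 + 5208 = 5398)
sqrt(T + 136304) + f(-565, 622) = sqrt(5398 + 136304) + (2 - 565 + 622) = sqrt(141702) + 59 = 59 + sqrt(141702)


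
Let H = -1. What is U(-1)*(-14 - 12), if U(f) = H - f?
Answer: 0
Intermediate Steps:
U(f) = -1 - f
U(-1)*(-14 - 12) = (-1 - 1*(-1))*(-14 - 12) = (-1 + 1)*(-26) = 0*(-26) = 0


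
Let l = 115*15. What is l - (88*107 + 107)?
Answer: -7798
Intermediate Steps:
l = 1725
l - (88*107 + 107) = 1725 - (88*107 + 107) = 1725 - (9416 + 107) = 1725 - 1*9523 = 1725 - 9523 = -7798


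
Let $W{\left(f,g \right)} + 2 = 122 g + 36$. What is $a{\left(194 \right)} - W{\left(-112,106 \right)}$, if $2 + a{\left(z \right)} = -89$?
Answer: $-13057$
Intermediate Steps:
$a{\left(z \right)} = -91$ ($a{\left(z \right)} = -2 - 89 = -91$)
$W{\left(f,g \right)} = 34 + 122 g$ ($W{\left(f,g \right)} = -2 + \left(122 g + 36\right) = -2 + \left(36 + 122 g\right) = 34 + 122 g$)
$a{\left(194 \right)} - W{\left(-112,106 \right)} = -91 - \left(34 + 122 \cdot 106\right) = -91 - \left(34 + 12932\right) = -91 - 12966 = -13057$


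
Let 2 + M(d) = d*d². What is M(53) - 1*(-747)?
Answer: 149622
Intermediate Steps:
M(d) = -2 + d³ (M(d) = -2 + d*d² = -2 + d³)
M(53) - 1*(-747) = (-2 + 53³) - 1*(-747) = (-2 + 148877) + 747 = 148875 + 747 = 149622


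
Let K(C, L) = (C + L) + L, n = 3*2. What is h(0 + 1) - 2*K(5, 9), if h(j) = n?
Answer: -40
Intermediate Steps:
n = 6
K(C, L) = C + 2*L
h(j) = 6
h(0 + 1) - 2*K(5, 9) = 6 - 2*(5 + 2*9) = 6 - 2*(5 + 18) = 6 - 2*23 = 6 - 46 = -40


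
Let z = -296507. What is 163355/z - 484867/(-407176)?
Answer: 77252224089/120730534232 ≈ 0.63987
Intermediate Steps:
163355/z - 484867/(-407176) = 163355/(-296507) - 484867/(-407176) = 163355*(-1/296507) - 484867*(-1/407176) = -163355/296507 + 484867/407176 = 77252224089/120730534232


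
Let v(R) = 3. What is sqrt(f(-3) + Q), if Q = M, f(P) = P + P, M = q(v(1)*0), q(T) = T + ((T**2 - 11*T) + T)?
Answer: I*sqrt(6) ≈ 2.4495*I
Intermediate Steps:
q(T) = T**2 - 9*T (q(T) = T + (T**2 - 10*T) = T**2 - 9*T)
M = 0 (M = (3*0)*(-9 + 3*0) = 0*(-9 + 0) = 0*(-9) = 0)
f(P) = 2*P
Q = 0
sqrt(f(-3) + Q) = sqrt(2*(-3) + 0) = sqrt(-6 + 0) = sqrt(-6) = I*sqrt(6)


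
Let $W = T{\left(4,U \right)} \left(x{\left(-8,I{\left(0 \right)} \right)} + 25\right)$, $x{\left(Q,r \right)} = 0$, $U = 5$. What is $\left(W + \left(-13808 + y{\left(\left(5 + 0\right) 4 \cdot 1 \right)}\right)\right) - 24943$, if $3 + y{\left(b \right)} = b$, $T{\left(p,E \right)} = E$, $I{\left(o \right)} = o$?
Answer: $-38609$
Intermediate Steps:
$y{\left(b \right)} = -3 + b$
$W = 125$ ($W = 5 \left(0 + 25\right) = 5 \cdot 25 = 125$)
$\left(W + \left(-13808 + y{\left(\left(5 + 0\right) 4 \cdot 1 \right)}\right)\right) - 24943 = \left(125 - \left(13811 - \left(5 + 0\right) 4 \cdot 1\right)\right) - 24943 = \left(125 - \left(13811 - 5 \cdot 4 \cdot 1\right)\right) - 24943 = \left(125 + \left(-13808 + \left(-3 + 20 \cdot 1\right)\right)\right) - 24943 = \left(125 + \left(-13808 + \left(-3 + 20\right)\right)\right) - 24943 = \left(125 + \left(-13808 + 17\right)\right) - 24943 = \left(125 - 13791\right) - 24943 = -13666 - 24943 = -38609$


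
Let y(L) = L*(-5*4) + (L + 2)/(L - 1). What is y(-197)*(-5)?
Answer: -1300525/66 ≈ -19705.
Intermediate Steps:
y(L) = -20*L + (2 + L)/(-1 + L) (y(L) = L*(-20) + (2 + L)/(-1 + L) = -20*L + (2 + L)/(-1 + L))
y(-197)*(-5) = ((2 - 20*(-197)² + 21*(-197))/(-1 - 197))*(-5) = ((2 - 20*38809 - 4137)/(-198))*(-5) = -(2 - 776180 - 4137)/198*(-5) = -1/198*(-780315)*(-5) = (260105/66)*(-5) = -1300525/66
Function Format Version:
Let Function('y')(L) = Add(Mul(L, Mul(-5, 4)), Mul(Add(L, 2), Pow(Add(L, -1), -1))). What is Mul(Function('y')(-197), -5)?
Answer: Rational(-1300525, 66) ≈ -19705.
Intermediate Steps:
Function('y')(L) = Add(Mul(-20, L), Mul(Pow(Add(-1, L), -1), Add(2, L))) (Function('y')(L) = Add(Mul(L, -20), Mul(Add(2, L), Pow(Add(-1, L), -1))) = Add(Mul(-20, L), Mul(Pow(Add(-1, L), -1), Add(2, L))))
Mul(Function('y')(-197), -5) = Mul(Mul(Pow(Add(-1, -197), -1), Add(2, Mul(-20, Pow(-197, 2)), Mul(21, -197))), -5) = Mul(Mul(Pow(-198, -1), Add(2, Mul(-20, 38809), -4137)), -5) = Mul(Mul(Rational(-1, 198), Add(2, -776180, -4137)), -5) = Mul(Mul(Rational(-1, 198), -780315), -5) = Mul(Rational(260105, 66), -5) = Rational(-1300525, 66)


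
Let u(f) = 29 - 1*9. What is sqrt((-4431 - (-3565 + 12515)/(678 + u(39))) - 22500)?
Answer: 77*I*sqrt(553514)/349 ≈ 164.15*I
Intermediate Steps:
u(f) = 20 (u(f) = 29 - 9 = 20)
sqrt((-4431 - (-3565 + 12515)/(678 + u(39))) - 22500) = sqrt((-4431 - (-3565 + 12515)/(678 + 20)) - 22500) = sqrt((-4431 - 8950/698) - 22500) = sqrt((-4431 - 1*4475/349) - 22500) = sqrt((-4431 - 4475/349) - 22500) = sqrt(-1550894/349 - 22500) = sqrt(-9403394/349) = 77*I*sqrt(553514)/349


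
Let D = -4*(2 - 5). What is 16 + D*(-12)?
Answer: -128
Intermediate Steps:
D = 12 (D = -4*(-3) = 12)
16 + D*(-12) = 16 + 12*(-12) = 16 - 144 = -128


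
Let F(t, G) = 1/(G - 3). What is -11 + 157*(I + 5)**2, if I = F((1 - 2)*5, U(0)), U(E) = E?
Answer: 30673/9 ≈ 3408.1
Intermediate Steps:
F(t, G) = 1/(-3 + G)
I = -1/3 (I = 1/(-3 + 0) = 1/(-3) = -1/3 ≈ -0.33333)
-11 + 157*(I + 5)**2 = -11 + 157*(-1/3 + 5)**2 = -11 + 157*(14/3)**2 = -11 + 157*(196/9) = -11 + 30772/9 = 30673/9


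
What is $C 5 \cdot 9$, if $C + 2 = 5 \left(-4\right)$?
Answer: $-990$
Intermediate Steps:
$C = -22$ ($C = -2 + 5 \left(-4\right) = -2 - 20 = -22$)
$C 5 \cdot 9 = \left(-22\right) 5 \cdot 9 = \left(-110\right) 9 = -990$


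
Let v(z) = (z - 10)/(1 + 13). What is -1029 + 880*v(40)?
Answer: 5997/7 ≈ 856.71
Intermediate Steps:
v(z) = -5/7 + z/14 (v(z) = (-10 + z)/14 = (-10 + z)*(1/14) = -5/7 + z/14)
-1029 + 880*v(40) = -1029 + 880*(-5/7 + (1/14)*40) = -1029 + 880*(-5/7 + 20/7) = -1029 + 880*(15/7) = -1029 + 13200/7 = 5997/7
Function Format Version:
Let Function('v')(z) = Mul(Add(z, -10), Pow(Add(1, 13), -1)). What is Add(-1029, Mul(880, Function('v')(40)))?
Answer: Rational(5997, 7) ≈ 856.71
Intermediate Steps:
Function('v')(z) = Add(Rational(-5, 7), Mul(Rational(1, 14), z)) (Function('v')(z) = Mul(Add(-10, z), Pow(14, -1)) = Mul(Add(-10, z), Rational(1, 14)) = Add(Rational(-5, 7), Mul(Rational(1, 14), z)))
Add(-1029, Mul(880, Function('v')(40))) = Add(-1029, Mul(880, Add(Rational(-5, 7), Mul(Rational(1, 14), 40)))) = Add(-1029, Mul(880, Add(Rational(-5, 7), Rational(20, 7)))) = Add(-1029, Mul(880, Rational(15, 7))) = Add(-1029, Rational(13200, 7)) = Rational(5997, 7)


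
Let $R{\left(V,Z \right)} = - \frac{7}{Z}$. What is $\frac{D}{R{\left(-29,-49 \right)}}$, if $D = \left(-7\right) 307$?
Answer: $-15043$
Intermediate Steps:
$D = -2149$
$\frac{D}{R{\left(-29,-49 \right)}} = - \frac{2149}{\left(-7\right) \frac{1}{-49}} = - \frac{2149}{\left(-7\right) \left(- \frac{1}{49}\right)} = - 2149 \frac{1}{\frac{1}{7}} = \left(-2149\right) 7 = -15043$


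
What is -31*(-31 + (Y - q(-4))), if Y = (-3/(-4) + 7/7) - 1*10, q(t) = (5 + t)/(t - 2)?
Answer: 14539/12 ≈ 1211.6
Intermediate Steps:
q(t) = (5 + t)/(-2 + t)
Y = -33/4 (Y = (-3*(-1/4) + 7*(1/7)) - 10 = (3/4 + 1) - 10 = 7/4 - 10 = -33/4 ≈ -8.2500)
-31*(-31 + (Y - q(-4))) = -31*(-31 + (-33/4 - (5 - 4)/(-2 - 4))) = -31*(-31 + (-33/4 - 1/(-6))) = -31*(-31 + (-33/4 - (-1)/6)) = -31*(-31 + (-33/4 - 1*(-1/6))) = -31*(-31 + (-33/4 + 1/6)) = -31*(-31 - 97/12) = -31*(-469/12) = 14539/12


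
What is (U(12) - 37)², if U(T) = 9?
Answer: 784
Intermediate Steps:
(U(12) - 37)² = (9 - 37)² = (-28)² = 784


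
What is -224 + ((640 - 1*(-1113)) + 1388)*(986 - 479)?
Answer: 1592263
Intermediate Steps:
-224 + ((640 - 1*(-1113)) + 1388)*(986 - 479) = -224 + ((640 + 1113) + 1388)*507 = -224 + (1753 + 1388)*507 = -224 + 3141*507 = -224 + 1592487 = 1592263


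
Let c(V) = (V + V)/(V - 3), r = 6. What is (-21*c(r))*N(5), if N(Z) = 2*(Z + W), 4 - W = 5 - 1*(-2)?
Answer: -336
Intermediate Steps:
W = -3 (W = 4 - (5 - 1*(-2)) = 4 - (5 + 2) = 4 - 1*7 = 4 - 7 = -3)
N(Z) = -6 + 2*Z (N(Z) = 2*(Z - 3) = 2*(-3 + Z) = -6 + 2*Z)
c(V) = 2*V/(-3 + V) (c(V) = (2*V)/(-3 + V) = 2*V/(-3 + V))
(-21*c(r))*N(5) = (-42*6/(-3 + 6))*(-6 + 2*5) = (-42*6/3)*(-6 + 10) = -42*6/3*4 = -21*4*4 = -84*4 = -336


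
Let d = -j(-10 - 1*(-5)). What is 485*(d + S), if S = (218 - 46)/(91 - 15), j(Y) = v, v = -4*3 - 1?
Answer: 140650/19 ≈ 7402.6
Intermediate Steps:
v = -13 (v = -12 - 1 = -13)
j(Y) = -13
S = 43/19 (S = 172/76 = 172*(1/76) = 43/19 ≈ 2.2632)
d = 13 (d = -1*(-13) = 13)
485*(d + S) = 485*(13 + 43/19) = 485*(290/19) = 140650/19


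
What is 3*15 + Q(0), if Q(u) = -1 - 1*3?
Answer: 41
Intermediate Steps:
Q(u) = -4 (Q(u) = -1 - 3 = -4)
3*15 + Q(0) = 3*15 - 4 = 45 - 4 = 41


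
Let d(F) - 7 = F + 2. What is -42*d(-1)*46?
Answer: -15456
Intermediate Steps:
d(F) = 9 + F (d(F) = 7 + (F + 2) = 7 + (2 + F) = 9 + F)
-42*d(-1)*46 = -42*(9 - 1)*46 = -42*8*46 = -336*46 = -15456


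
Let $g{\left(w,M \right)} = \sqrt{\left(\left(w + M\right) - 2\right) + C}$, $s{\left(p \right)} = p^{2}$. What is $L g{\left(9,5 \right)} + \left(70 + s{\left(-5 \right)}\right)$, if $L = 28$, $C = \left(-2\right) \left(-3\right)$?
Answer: $95 + 84 \sqrt{2} \approx 213.79$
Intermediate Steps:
$C = 6$
$g{\left(w,M \right)} = \sqrt{4 + M + w}$ ($g{\left(w,M \right)} = \sqrt{\left(\left(w + M\right) - 2\right) + 6} = \sqrt{\left(\left(M + w\right) - 2\right) + 6} = \sqrt{\left(-2 + M + w\right) + 6} = \sqrt{4 + M + w}$)
$L g{\left(9,5 \right)} + \left(70 + s{\left(-5 \right)}\right) = 28 \sqrt{4 + 5 + 9} + \left(70 + \left(-5\right)^{2}\right) = 28 \sqrt{18} + \left(70 + 25\right) = 28 \cdot 3 \sqrt{2} + 95 = 84 \sqrt{2} + 95 = 95 + 84 \sqrt{2}$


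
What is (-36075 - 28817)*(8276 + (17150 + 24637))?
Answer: -3248688196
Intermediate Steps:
(-36075 - 28817)*(8276 + (17150 + 24637)) = -64892*(8276 + 41787) = -64892*50063 = -3248688196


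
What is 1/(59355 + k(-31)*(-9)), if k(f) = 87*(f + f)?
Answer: 1/107901 ≈ 9.2678e-6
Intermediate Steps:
k(f) = 174*f (k(f) = 87*(2*f) = 174*f)
1/(59355 + k(-31)*(-9)) = 1/(59355 + (174*(-31))*(-9)) = 1/(59355 - 5394*(-9)) = 1/(59355 + 48546) = 1/107901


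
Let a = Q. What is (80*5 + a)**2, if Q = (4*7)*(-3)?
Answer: 99856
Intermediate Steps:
Q = -84 (Q = 28*(-3) = -84)
a = -84
(80*5 + a)**2 = (80*5 - 84)**2 = (400 - 84)**2 = 316**2 = 99856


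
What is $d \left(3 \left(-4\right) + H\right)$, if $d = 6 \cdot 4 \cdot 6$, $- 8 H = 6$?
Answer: $-1836$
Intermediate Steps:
$H = - \frac{3}{4}$ ($H = \left(- \frac{1}{8}\right) 6 = - \frac{3}{4} \approx -0.75$)
$d = 144$ ($d = 24 \cdot 6 = 144$)
$d \left(3 \left(-4\right) + H\right) = 144 \left(3 \left(-4\right) - \frac{3}{4}\right) = 144 \left(-12 - \frac{3}{4}\right) = 144 \left(- \frac{51}{4}\right) = -1836$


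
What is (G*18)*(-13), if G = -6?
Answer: 1404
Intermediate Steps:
(G*18)*(-13) = -6*18*(-13) = -108*(-13) = 1404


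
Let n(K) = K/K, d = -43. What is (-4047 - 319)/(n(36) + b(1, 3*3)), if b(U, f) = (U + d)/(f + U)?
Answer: 10915/8 ≈ 1364.4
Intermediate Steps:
n(K) = 1
b(U, f) = (-43 + U)/(U + f) (b(U, f) = (U - 43)/(f + U) = (-43 + U)/(U + f))
(-4047 - 319)/(n(36) + b(1, 3*3)) = (-4047 - 319)/(1 + (-43 + 1)/(1 + 3*3)) = -4366/(1 - 42/(1 + 9)) = -4366/(1 - 42/10) = -4366/(1 + (⅒)*(-42)) = -4366/(1 - 21/5) = -4366/(-16/5) = -4366*(-5/16) = 10915/8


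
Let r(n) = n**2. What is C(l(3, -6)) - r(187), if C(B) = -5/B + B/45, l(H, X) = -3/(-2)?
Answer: -349723/10 ≈ -34972.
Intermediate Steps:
l(H, X) = 3/2 (l(H, X) = -3*(-1/2) = 3/2)
C(B) = -5/B + B/45 (C(B) = -5/B + B*(1/45) = -5/B + B/45)
C(l(3, -6)) - r(187) = (-5/3/2 + (1/45)*(3/2)) - 1*187**2 = (-5*2/3 + 1/30) - 1*34969 = (-10/3 + 1/30) - 34969 = -33/10 - 34969 = -349723/10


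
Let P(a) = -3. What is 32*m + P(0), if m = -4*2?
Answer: -259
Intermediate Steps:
m = -8
32*m + P(0) = 32*(-8) - 3 = -256 - 3 = -259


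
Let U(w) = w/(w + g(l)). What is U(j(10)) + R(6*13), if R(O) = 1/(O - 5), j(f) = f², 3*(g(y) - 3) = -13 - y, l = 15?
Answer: 22181/20513 ≈ 1.0813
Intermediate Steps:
g(y) = -4/3 - y/3 (g(y) = 3 + (-13 - y)/3 = 3 + (-13/3 - y/3) = -4/3 - y/3)
U(w) = w/(-19/3 + w) (U(w) = w/(w + (-4/3 - ⅓*15)) = w/(w + (-4/3 - 5)) = w/(w - 19/3) = w/(-19/3 + w))
R(O) = 1/(-5 + O)
U(j(10)) + R(6*13) = 3*10²/(-19 + 3*10²) + 1/(-5 + 6*13) = 3*100/(-19 + 3*100) + 1/(-5 + 78) = 3*100/(-19 + 300) + 1/73 = 3*100/281 + 1/73 = 3*100*(1/281) + 1/73 = 300/281 + 1/73 = 22181/20513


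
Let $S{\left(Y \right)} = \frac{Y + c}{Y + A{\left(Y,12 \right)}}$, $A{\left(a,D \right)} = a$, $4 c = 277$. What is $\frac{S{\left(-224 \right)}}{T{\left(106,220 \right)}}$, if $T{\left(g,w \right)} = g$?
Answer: $\frac{619}{189952} \approx 0.0032587$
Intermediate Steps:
$c = \frac{277}{4}$ ($c = \frac{1}{4} \cdot 277 = \frac{277}{4} \approx 69.25$)
$S{\left(Y \right)} = \frac{\frac{277}{4} + Y}{2 Y}$ ($S{\left(Y \right)} = \frac{Y + \frac{277}{4}}{Y + Y} = \frac{\frac{277}{4} + Y}{2 Y}$)
$\frac{S{\left(-224 \right)}}{T{\left(106,220 \right)}} = \frac{\frac{1}{8} \frac{1}{-224} \left(277 + 4 \left(-224\right)\right)}{106} = \frac{1}{8} \left(- \frac{1}{224}\right) \left(277 - 896\right) \frac{1}{106} = \frac{1}{8} \left(- \frac{1}{224}\right) \left(-619\right) \frac{1}{106} = \frac{619}{1792} \cdot \frac{1}{106} = \frac{619}{189952}$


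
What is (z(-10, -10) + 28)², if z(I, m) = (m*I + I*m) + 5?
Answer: 54289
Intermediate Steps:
z(I, m) = 5 + 2*I*m (z(I, m) = (I*m + I*m) + 5 = 2*I*m + 5 = 5 + 2*I*m)
(z(-10, -10) + 28)² = ((5 + 2*(-10)*(-10)) + 28)² = ((5 + 200) + 28)² = (205 + 28)² = 233² = 54289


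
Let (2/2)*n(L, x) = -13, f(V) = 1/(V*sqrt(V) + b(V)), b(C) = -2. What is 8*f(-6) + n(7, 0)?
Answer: (-39*sqrt(6) + 17*I)/(-I + 3*sqrt(6)) ≈ -13.073 + 0.53443*I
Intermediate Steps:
f(V) = 1/(-2 + V**(3/2)) (f(V) = 1/(V*sqrt(V) - 2) = 1/(V**(3/2) - 2) = 1/(-2 + V**(3/2)))
n(L, x) = -13
8*f(-6) + n(7, 0) = 8/(-2 + (-6)**(3/2)) - 13 = 8/(-2 - 6*I*sqrt(6)) - 13 = -13 + 8/(-2 - 6*I*sqrt(6))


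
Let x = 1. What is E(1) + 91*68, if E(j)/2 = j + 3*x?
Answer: 6196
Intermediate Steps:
E(j) = 6 + 2*j (E(j) = 2*(j + 3*1) = 2*(j + 3) = 2*(3 + j) = 6 + 2*j)
E(1) + 91*68 = (6 + 2*1) + 91*68 = (6 + 2) + 6188 = 8 + 6188 = 6196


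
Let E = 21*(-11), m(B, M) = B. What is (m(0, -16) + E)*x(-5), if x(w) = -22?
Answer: 5082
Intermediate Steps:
E = -231
(m(0, -16) + E)*x(-5) = (0 - 231)*(-22) = -231*(-22) = 5082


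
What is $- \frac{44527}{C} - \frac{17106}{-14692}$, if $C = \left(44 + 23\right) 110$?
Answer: $- \frac{66014933}{13535005} \approx -4.8773$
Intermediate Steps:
$C = 7370$ ($C = 67 \cdot 110 = 7370$)
$- \frac{44527}{C} - \frac{17106}{-14692} = - \frac{44527}{7370} - \frac{17106}{-14692} = \left(-44527\right) \frac{1}{7370} - - \frac{8553}{7346} = - \frac{44527}{7370} + \frac{8553}{7346} = - \frac{66014933}{13535005}$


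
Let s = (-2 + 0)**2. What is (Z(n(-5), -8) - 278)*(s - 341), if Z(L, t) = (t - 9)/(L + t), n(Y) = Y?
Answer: 1212189/13 ≈ 93245.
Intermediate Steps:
Z(L, t) = (-9 + t)/(L + t)
s = 4 (s = (-2)**2 = 4)
(Z(n(-5), -8) - 278)*(s - 341) = ((-9 - 8)/(-5 - 8) - 278)*(4 - 341) = (-17/(-13) - 278)*(-337) = (-1/13*(-17) - 278)*(-337) = (17/13 - 278)*(-337) = -3597/13*(-337) = 1212189/13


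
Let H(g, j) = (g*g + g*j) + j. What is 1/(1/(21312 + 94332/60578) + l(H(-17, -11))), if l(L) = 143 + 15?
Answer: 92223762/14571358723 ≈ 0.0063291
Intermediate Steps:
H(g, j) = j + g² + g*j (H(g, j) = (g² + g*j) + j = j + g² + g*j)
l(L) = 158
1/(1/(21312 + 94332/60578) + l(H(-17, -11))) = 1/(1/(21312 + 94332/60578) + 158) = 1/(1/(21312 + 94332*(1/60578)) + 158) = 1/(1/(21312 + 6738/4327) + 158) = 1/(1/(92223762/4327) + 158) = 1/(4327/92223762 + 158) = 1/(14571358723/92223762) = 92223762/14571358723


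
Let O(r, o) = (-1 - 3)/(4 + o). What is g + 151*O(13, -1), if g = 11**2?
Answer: -241/3 ≈ -80.333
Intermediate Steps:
g = 121
O(r, o) = -4/(4 + o)
g + 151*O(13, -1) = 121 + 151*(-4/(4 - 1)) = 121 + 151*(-4/3) = 121 - 604/3 = -241/3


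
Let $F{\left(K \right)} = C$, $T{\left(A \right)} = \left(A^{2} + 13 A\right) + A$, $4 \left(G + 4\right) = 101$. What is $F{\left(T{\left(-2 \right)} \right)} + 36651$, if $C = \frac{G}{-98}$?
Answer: $\frac{14367107}{392} \approx 36651.0$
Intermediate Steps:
$G = \frac{85}{4}$ ($G = -4 + \frac{1}{4} \cdot 101 = -4 + \frac{101}{4} = \frac{85}{4} \approx 21.25$)
$T{\left(A \right)} = A^{2} + 14 A$
$C = - \frac{85}{392}$ ($C = \frac{85}{4 \left(-98\right)} = \frac{85}{4} \left(- \frac{1}{98}\right) = - \frac{85}{392} \approx -0.21684$)
$F{\left(K \right)} = - \frac{85}{392}$
$F{\left(T{\left(-2 \right)} \right)} + 36651 = - \frac{85}{392} + 36651 = \frac{14367107}{392}$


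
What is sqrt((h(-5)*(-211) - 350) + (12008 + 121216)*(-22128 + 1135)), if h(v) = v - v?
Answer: I*sqrt(2796771782) ≈ 52885.0*I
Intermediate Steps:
h(v) = 0
sqrt((h(-5)*(-211) - 350) + (12008 + 121216)*(-22128 + 1135)) = sqrt((0*(-211) - 350) + (12008 + 121216)*(-22128 + 1135)) = sqrt((0 - 350) + 133224*(-20993)) = sqrt(-350 - 2796771432) = sqrt(-2796771782) = I*sqrt(2796771782)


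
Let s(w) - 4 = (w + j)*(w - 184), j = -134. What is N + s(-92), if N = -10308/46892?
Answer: 731278163/11723 ≈ 62380.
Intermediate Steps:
N = -2577/11723 (N = -10308*1/46892 = -2577/11723 ≈ -0.21982)
s(w) = 4 + (-184 + w)*(-134 + w) (s(w) = 4 + (w - 134)*(w - 184) = 4 + (-134 + w)*(-184 + w) = 4 + (-184 + w)*(-134 + w))
N + s(-92) = -2577/11723 + (24660 + (-92)² - 318*(-92)) = -2577/11723 + (24660 + 8464 + 29256) = -2577/11723 + 62380 = 731278163/11723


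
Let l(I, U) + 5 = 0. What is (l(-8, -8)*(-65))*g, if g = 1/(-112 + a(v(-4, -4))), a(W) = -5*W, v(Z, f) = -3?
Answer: -325/97 ≈ -3.3505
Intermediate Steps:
l(I, U) = -5 (l(I, U) = -5 + 0 = -5)
g = -1/97 (g = 1/(-112 - 5*(-3)) = 1/(-112 + 15) = 1/(-97) = -1/97 ≈ -0.010309)
(l(-8, -8)*(-65))*g = -5*(-65)*(-1/97) = 325*(-1/97) = -325/97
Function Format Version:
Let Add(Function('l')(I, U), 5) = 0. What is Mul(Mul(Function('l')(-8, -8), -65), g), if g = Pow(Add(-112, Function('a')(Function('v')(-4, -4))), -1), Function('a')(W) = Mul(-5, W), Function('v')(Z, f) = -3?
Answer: Rational(-325, 97) ≈ -3.3505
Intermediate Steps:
Function('l')(I, U) = -5 (Function('l')(I, U) = Add(-5, 0) = -5)
g = Rational(-1, 97) (g = Pow(Add(-112, Mul(-5, -3)), -1) = Pow(Add(-112, 15), -1) = Pow(-97, -1) = Rational(-1, 97) ≈ -0.010309)
Mul(Mul(Function('l')(-8, -8), -65), g) = Mul(Mul(-5, -65), Rational(-1, 97)) = Mul(325, Rational(-1, 97)) = Rational(-325, 97)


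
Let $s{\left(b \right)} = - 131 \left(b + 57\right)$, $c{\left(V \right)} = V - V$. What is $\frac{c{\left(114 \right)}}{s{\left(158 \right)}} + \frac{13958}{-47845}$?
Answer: $- \frac{1994}{6835} \approx -0.29173$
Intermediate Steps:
$c{\left(V \right)} = 0$
$s{\left(b \right)} = -7467 - 131 b$ ($s{\left(b \right)} = - 131 \left(57 + b\right) = -7467 - 131 b$)
$\frac{c{\left(114 \right)}}{s{\left(158 \right)}} + \frac{13958}{-47845} = \frac{0}{-7467 - 20698} + \frac{13958}{-47845} = \frac{0}{-7467 - 20698} + 13958 \left(- \frac{1}{47845}\right) = \frac{0}{-28165} - \frac{1994}{6835} = 0 \left(- \frac{1}{28165}\right) - \frac{1994}{6835} = 0 - \frac{1994}{6835} = - \frac{1994}{6835}$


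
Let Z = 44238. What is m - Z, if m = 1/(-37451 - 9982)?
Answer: -2098341055/47433 ≈ -44238.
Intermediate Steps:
m = -1/47433 (m = 1/(-47433) = -1/47433 ≈ -2.1082e-5)
m - Z = -1/47433 - 1*44238 = -1/47433 - 44238 = -2098341055/47433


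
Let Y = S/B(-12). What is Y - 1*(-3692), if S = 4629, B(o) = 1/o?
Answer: -51856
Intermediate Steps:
Y = -55548 (Y = 4629/(1/(-12)) = 4629/(-1/12) = 4629*(-12) = -55548)
Y - 1*(-3692) = -55548 - 1*(-3692) = -55548 + 3692 = -51856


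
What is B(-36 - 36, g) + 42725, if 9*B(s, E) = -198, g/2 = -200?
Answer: 42703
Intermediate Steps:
g = -400 (g = 2*(-200) = -400)
B(s, E) = -22 (B(s, E) = (⅑)*(-198) = -22)
B(-36 - 36, g) + 42725 = -22 + 42725 = 42703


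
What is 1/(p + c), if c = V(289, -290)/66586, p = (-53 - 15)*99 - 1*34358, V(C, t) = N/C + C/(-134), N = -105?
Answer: -198354572/8150389370987 ≈ -2.4337e-5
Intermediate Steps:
V(C, t) = -105/C - C/134 (V(C, t) = -105/C + C/(-134) = -105/C + C*(-1/134) = -105/C - C/134)
p = -41090 (p = -68*99 - 34358 = -6732 - 34358 = -41090)
c = -7507/198354572 (c = (-105/289 - 1/134*289)/66586 = (-105*1/289 - 289/134)*(1/66586) = (-105/289 - 289/134)*(1/66586) = -97591/38726*1/66586 = -7507/198354572 ≈ -3.7846e-5)
1/(p + c) = 1/(-41090 - 7507/198354572) = 1/(-8150389370987/198354572) = -198354572/8150389370987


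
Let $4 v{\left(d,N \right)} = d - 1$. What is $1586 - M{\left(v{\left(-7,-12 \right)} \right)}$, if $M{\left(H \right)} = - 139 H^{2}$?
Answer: $2142$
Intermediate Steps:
$v{\left(d,N \right)} = - \frac{1}{4} + \frac{d}{4}$ ($v{\left(d,N \right)} = \frac{d - 1}{4} = \frac{-1 + d}{4} = - \frac{1}{4} + \frac{d}{4}$)
$1586 - M{\left(v{\left(-7,-12 \right)} \right)} = 1586 - - 139 \left(- \frac{1}{4} + \frac{1}{4} \left(-7\right)\right)^{2} = 1586 - - 139 \left(- \frac{1}{4} - \frac{7}{4}\right)^{2} = 1586 - - 139 \left(-2\right)^{2} = 1586 - \left(-139\right) 4 = 1586 - -556 = 1586 + 556 = 2142$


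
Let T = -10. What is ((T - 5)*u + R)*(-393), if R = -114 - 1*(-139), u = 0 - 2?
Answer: -21615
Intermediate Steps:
u = -2
R = 25 (R = -114 + 139 = 25)
((T - 5)*u + R)*(-393) = ((-10 - 5)*(-2) + 25)*(-393) = (-15*(-2) + 25)*(-393) = (30 + 25)*(-393) = 55*(-393) = -21615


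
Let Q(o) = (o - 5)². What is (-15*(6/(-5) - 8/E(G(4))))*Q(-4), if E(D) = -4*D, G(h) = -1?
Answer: 3888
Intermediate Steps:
Q(o) = (-5 + o)²
(-15*(6/(-5) - 8/E(G(4))))*Q(-4) = (-15*(6/(-5) - 8/((-4*(-1)))))*(-5 - 4)² = -15*(6*(-⅕) - 8/4)*(-9)² = -15*(-6/5 - 8*¼)*81 = -15*(-6/5 - 2)*81 = -15*(-16/5)*81 = 48*81 = 3888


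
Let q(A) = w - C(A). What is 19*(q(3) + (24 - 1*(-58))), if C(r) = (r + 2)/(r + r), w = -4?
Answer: 8797/6 ≈ 1466.2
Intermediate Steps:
C(r) = (2 + r)/(2*r) (C(r) = (2 + r)/((2*r)) = (2 + r)*(1/(2*r)) = (2 + r)/(2*r))
q(A) = -4 - (2 + A)/(2*A)
19*(q(3) + (24 - 1*(-58))) = 19*((-9/2 - 1/3) + (24 - 1*(-58))) = 19*((-9/2 - 1*1/3) + (24 + 58)) = 19*((-9/2 - 1/3) + 82) = 19*(-29/6 + 82) = 19*(463/6) = 8797/6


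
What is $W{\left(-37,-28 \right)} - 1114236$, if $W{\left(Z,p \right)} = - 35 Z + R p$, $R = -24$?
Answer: $-1112269$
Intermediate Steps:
$W{\left(Z,p \right)} = - 35 Z - 24 p$
$W{\left(-37,-28 \right)} - 1114236 = \left(\left(-35\right) \left(-37\right) - -672\right) - 1114236 = \left(1295 + 672\right) - 1114236 = 1967 - 1114236 = -1112269$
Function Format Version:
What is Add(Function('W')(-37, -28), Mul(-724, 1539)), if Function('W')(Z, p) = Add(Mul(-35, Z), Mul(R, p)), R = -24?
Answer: -1112269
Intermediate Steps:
Function('W')(Z, p) = Add(Mul(-35, Z), Mul(-24, p))
Add(Function('W')(-37, -28), Mul(-724, 1539)) = Add(Add(Mul(-35, -37), Mul(-24, -28)), Mul(-724, 1539)) = Add(Add(1295, 672), -1114236) = Add(1967, -1114236) = -1112269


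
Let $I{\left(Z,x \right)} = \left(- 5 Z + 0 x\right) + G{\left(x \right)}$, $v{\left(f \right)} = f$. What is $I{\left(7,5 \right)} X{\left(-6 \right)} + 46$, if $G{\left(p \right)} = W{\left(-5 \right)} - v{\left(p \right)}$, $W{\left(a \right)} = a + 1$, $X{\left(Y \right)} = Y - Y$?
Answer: $46$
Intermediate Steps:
$X{\left(Y \right)} = 0$
$W{\left(a \right)} = 1 + a$
$G{\left(p \right)} = -4 - p$ ($G{\left(p \right)} = \left(1 - 5\right) - p = -4 - p$)
$I{\left(Z,x \right)} = -4 - x - 5 Z$ ($I{\left(Z,x \right)} = \left(- 5 Z + 0 x\right) - \left(4 + x\right) = \left(- 5 Z + 0\right) - \left(4 + x\right) = - 5 Z - \left(4 + x\right) = -4 - x - 5 Z$)
$I{\left(7,5 \right)} X{\left(-6 \right)} + 46 = \left(-4 - 5 - 35\right) 0 + 46 = \left(-44\right) 0 + 46 = 0 + 46 = 46$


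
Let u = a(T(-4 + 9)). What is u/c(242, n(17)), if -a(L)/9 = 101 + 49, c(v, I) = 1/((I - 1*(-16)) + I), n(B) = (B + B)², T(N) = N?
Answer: -3142800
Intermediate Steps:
n(B) = 4*B² (n(B) = (2*B)² = 4*B²)
c(v, I) = 1/(16 + 2*I) (c(v, I) = 1/((I + 16) + I) = 1/((16 + I) + I) = 1/(16 + 2*I))
a(L) = -1350 (a(L) = -9*(101 + 49) = -9*150 = -1350)
u = -1350
u/c(242, n(17)) = -1350/(1/(2*(8 + 4*17²))) = -1350/(1/(2*(8 + 4*289))) = -1350/(1/(2*(8 + 1156))) = -1350/((½)/1164) = -1350/((½)*(1/1164)) = -1350/1/2328 = -1350*2328 = -3142800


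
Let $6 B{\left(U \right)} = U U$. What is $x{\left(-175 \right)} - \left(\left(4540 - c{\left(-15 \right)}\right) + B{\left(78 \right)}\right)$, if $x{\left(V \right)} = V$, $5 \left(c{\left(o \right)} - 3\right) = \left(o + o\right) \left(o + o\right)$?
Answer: $-5546$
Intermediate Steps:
$c{\left(o \right)} = 3 + \frac{4 o^{2}}{5}$ ($c{\left(o \right)} = 3 + \frac{\left(o + o\right) \left(o + o\right)}{5} = 3 + \frac{2 o 2 o}{5} = 3 + \frac{4 o^{2}}{5}$)
$B{\left(U \right)} = \frac{U^{2}}{6}$ ($B{\left(U \right)} = \frac{U U}{6} = \frac{U^{2}}{6}$)
$x{\left(-175 \right)} - \left(\left(4540 - c{\left(-15 \right)}\right) + B{\left(78 \right)}\right) = -175 - \left(\left(4540 - \left(3 + \frac{4 \left(-15\right)^{2}}{5}\right)\right) + \frac{78^{2}}{6}\right) = -175 - \left(\left(4540 - \left(3 + \frac{4}{5} \cdot 225\right)\right) + \frac{1}{6} \cdot 6084\right) = -175 - \left(\left(4540 - \left(3 + 180\right)\right) + 1014\right) = -175 - \left(\left(4540 - 183\right) + 1014\right) = -175 - \left(4357 + 1014\right) = -175 - 5371 = -5546$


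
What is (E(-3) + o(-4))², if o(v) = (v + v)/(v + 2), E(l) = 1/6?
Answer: 625/36 ≈ 17.361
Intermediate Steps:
E(l) = ⅙
o(v) = 2*v/(2 + v) (o(v) = (2*v)/(2 + v) = 2*v/(2 + v))
(E(-3) + o(-4))² = (⅙ + 2*(-4)/(2 - 4))² = (⅙ + 2*(-4)/(-2))² = (⅙ + 2*(-4)*(-½))² = (⅙ + 4)² = (25/6)² = 625/36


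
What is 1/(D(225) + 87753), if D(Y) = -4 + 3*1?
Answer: 1/87752 ≈ 1.1396e-5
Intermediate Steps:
D(Y) = -1 (D(Y) = -4 + 3 = -1)
1/(D(225) + 87753) = 1/(-1 + 87753) = 1/87752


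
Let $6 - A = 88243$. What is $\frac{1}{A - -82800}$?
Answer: $- \frac{1}{5437} \approx -0.00018393$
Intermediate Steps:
$A = -88237$ ($A = 6 - 88243 = -88237$)
$\frac{1}{A - -82800} = \frac{1}{-88237 - -82800} = \frac{1}{-88237 + 82800} = \frac{1}{-5437} = - \frac{1}{5437}$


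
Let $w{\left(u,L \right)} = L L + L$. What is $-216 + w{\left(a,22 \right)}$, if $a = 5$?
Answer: $290$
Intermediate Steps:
$w{\left(u,L \right)} = L + L^{2}$ ($w{\left(u,L \right)} = L^{2} + L = L + L^{2}$)
$-216 + w{\left(a,22 \right)} = -216 + 22 \left(1 + 22\right) = -216 + 22 \cdot 23 = -216 + 506 = 290$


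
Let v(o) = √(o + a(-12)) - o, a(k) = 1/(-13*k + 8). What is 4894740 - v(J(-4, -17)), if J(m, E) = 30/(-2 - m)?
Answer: 4894755 - √100901/82 ≈ 4.8948e+6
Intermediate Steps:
a(k) = 1/(8 - 13*k)
v(o) = √(1/164 + o) - o (v(o) = √(o - 1/(-8 + 13*(-12))) - o = √(o - 1/(-8 - 156)) - o = √(o - 1/(-164)) - o = √(o - 1*(-1/164)) - o = √(o + 1/164) - o = √(1/164 + o) - o)
4894740 - v(J(-4, -17)) = 4894740 - (-(-30)/(2 - 4) + √(41 + 6724*(-30/(2 - 4)))/82) = 4894740 - (-(-30)/(-2) + √(41 + 6724*(-30/(-2)))/82) = 4894740 - (-(-30)*(-1)/2 + √(41 + 6724*(-30*(-½)))/82) = 4894740 - (-1*15 + √(41 + 6724*15)/82) = 4894740 - (-15 + √(41 + 100860)/82) = 4894740 - (-15 + √100901/82) = 4894740 + (15 - √100901/82) = 4894755 - √100901/82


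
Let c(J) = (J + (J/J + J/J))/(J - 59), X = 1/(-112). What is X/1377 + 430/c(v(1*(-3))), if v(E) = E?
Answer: 4111611839/154224 ≈ 26660.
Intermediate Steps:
X = -1/112 ≈ -0.0089286
c(J) = (2 + J)/(-59 + J) (c(J) = (J + (1 + 1))/(-59 + J) = (J + 2)/(-59 + J) = (2 + J)/(-59 + J))
X/1377 + 430/c(v(1*(-3))) = -1/112/1377 + 430/(((2 + 1*(-3))/(-59 + 1*(-3)))) = -1/112*1/1377 + 430/(((2 - 3)/(-59 - 3))) = -1/154224 + 430/((-1/(-62))) = -1/154224 + 430/((-1/62*(-1))) = -1/154224 + 430/(1/62) = -1/154224 + 430*62 = -1/154224 + 26660 = 4111611839/154224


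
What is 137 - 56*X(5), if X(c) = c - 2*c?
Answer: 417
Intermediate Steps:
X(c) = -c
137 - 56*X(5) = 137 - (-56)*5 = 137 - 56*(-5) = 137 + 280 = 417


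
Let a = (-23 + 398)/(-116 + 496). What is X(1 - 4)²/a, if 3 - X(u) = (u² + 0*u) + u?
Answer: 228/25 ≈ 9.1200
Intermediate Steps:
X(u) = 3 - u - u² (X(u) = 3 - ((u² + 0*u) + u) = 3 - ((u² + 0) + u) = 3 - (u² + u) = 3 - (u + u²) = 3 + (-u - u²) = 3 - u - u²)
a = 75/76 (a = 375/380 = 375*(1/380) = 75/76 ≈ 0.98684)
X(1 - 4)²/a = (3 - (1 - 4) - (1 - 4)²)²/(75/76) = (3 - 1*(-3) - 1*(-3)²)²*(76/75) = (3 + 3 - 1*9)²*(76/75) = (3 + 3 - 9)²*(76/75) = (-3)²*(76/75) = 9*(76/75) = 228/25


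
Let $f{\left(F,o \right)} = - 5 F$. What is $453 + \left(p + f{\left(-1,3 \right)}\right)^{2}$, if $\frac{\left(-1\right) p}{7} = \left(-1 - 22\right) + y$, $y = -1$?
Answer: $30382$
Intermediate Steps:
$p = 168$ ($p = - 7 \left(\left(-1 - 22\right) - 1\right) = - 7 \left(-23 - 1\right) = \left(-7\right) \left(-24\right) = 168$)
$453 + \left(p + f{\left(-1,3 \right)}\right)^{2} = 453 + \left(168 - -5\right)^{2} = 453 + \left(168 + 5\right)^{2} = 453 + 173^{2} = 453 + 29929 = 30382$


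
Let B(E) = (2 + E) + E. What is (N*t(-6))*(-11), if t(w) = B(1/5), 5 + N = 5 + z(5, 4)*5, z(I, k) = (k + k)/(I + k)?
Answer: -352/3 ≈ -117.33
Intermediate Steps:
z(I, k) = 2*k/(I + k) (z(I, k) = (2*k)/(I + k) = 2*k/(I + k))
N = 40/9 (N = -5 + (5 + (2*4/(5 + 4))*5) = -5 + (5 + (2*4/9)*5) = -5 + (5 + (2*4*(⅑))*5) = -5 + (5 + (8/9)*5) = -5 + (5 + 40/9) = -5 + 85/9 = 40/9 ≈ 4.4444)
B(E) = 2 + 2*E
t(w) = 12/5 (t(w) = 2 + 2/5 = 2 + 2*(⅕) = 2 + ⅖ = 12/5)
(N*t(-6))*(-11) = ((40/9)*(12/5))*(-11) = (32/3)*(-11) = -352/3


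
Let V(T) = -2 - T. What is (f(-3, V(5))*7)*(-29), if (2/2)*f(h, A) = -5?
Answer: 1015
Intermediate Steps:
f(h, A) = -5
(f(-3, V(5))*7)*(-29) = -5*7*(-29) = -35*(-29) = 1015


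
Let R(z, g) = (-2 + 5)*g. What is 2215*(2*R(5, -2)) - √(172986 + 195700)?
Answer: -26580 - √368686 ≈ -27187.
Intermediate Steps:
R(z, g) = 3*g
2215*(2*R(5, -2)) - √(172986 + 195700) = 2215*(2*(3*(-2))) - √(172986 + 195700) = 2215*(2*(-6)) - √368686 = 2215*(-12) - √368686 = -26580 - √368686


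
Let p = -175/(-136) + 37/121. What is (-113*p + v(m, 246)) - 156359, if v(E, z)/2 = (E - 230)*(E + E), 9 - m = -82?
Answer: -3408612871/16456 ≈ -2.0714e+5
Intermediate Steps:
m = 91 (m = 9 - 1*(-82) = 9 + 82 = 91)
v(E, z) = 4*E*(-230 + E) (v(E, z) = 2*((E - 230)*(E + E)) = 2*((-230 + E)*(2*E)) = 2*(2*E*(-230 + E)) = 4*E*(-230 + E))
p = 26207/16456 (p = -175*(-1/136) + 37*(1/121) = 175/136 + 37/121 = 26207/16456 ≈ 1.5926)
(-113*p + v(m, 246)) - 156359 = (-113*26207/16456 + 4*91*(-230 + 91)) - 156359 = (-2961391/16456 + 4*91*(-139)) - 156359 = (-2961391/16456 - 50596) - 156359 = -835569167/16456 - 156359 = -3408612871/16456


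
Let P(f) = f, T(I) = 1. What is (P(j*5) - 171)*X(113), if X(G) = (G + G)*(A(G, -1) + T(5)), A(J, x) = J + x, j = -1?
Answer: -4494688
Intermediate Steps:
X(G) = 2*G² (X(G) = (G + G)*((G - 1) + 1) = (2*G)*((-1 + G) + 1) = (2*G)*G = 2*G²)
(P(j*5) - 171)*X(113) = (-1*5 - 171)*(2*113²) = (-5 - 171)*(2*12769) = -176*25538 = -4494688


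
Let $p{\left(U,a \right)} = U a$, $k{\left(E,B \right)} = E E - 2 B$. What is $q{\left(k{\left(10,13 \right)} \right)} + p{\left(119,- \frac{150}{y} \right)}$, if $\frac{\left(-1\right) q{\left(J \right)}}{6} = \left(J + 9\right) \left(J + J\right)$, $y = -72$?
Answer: $- \frac{881473}{12} \approx -73456.0$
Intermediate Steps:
$k{\left(E,B \right)} = E^{2} - 2 B$
$q{\left(J \right)} = - 12 J \left(9 + J\right)$ ($q{\left(J \right)} = - 6 \left(J + 9\right) \left(J + J\right) = - 6 \left(9 + J\right) 2 J = - 6 \cdot 2 J \left(9 + J\right) = - 12 J \left(9 + J\right)$)
$q{\left(k{\left(10,13 \right)} \right)} + p{\left(119,- \frac{150}{y} \right)} = - 12 \left(10^{2} - 26\right) \left(9 + \left(10^{2} - 26\right)\right) + 119 \left(- \frac{150}{-72}\right) = - 12 \left(100 - 26\right) \left(9 + \left(100 - 26\right)\right) + 119 \left(\left(-150\right) \left(- \frac{1}{72}\right)\right) = \left(-12\right) 74 \left(9 + 74\right) + 119 \cdot \frac{25}{12} = \left(-12\right) 74 \cdot 83 + \frac{2975}{12} = -73704 + \frac{2975}{12} = - \frac{881473}{12}$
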